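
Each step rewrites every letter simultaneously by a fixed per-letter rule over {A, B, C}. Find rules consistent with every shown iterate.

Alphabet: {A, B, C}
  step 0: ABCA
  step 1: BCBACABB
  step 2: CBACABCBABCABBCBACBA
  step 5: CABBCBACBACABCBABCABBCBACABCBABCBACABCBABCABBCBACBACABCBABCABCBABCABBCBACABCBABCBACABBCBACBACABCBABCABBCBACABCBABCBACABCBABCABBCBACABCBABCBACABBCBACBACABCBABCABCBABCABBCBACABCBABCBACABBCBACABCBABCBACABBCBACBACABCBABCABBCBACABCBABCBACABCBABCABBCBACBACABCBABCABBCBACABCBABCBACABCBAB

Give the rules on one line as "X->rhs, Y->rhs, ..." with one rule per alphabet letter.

  step 1 ⇒ step 2: BCBACABB ⇒ CBA·CAB·CBA·B·CAB·B·CBA·CBA
    A ↦ B
    B ↦ CBA
    C ↦ CAB

A->B, B->CBA, C->CAB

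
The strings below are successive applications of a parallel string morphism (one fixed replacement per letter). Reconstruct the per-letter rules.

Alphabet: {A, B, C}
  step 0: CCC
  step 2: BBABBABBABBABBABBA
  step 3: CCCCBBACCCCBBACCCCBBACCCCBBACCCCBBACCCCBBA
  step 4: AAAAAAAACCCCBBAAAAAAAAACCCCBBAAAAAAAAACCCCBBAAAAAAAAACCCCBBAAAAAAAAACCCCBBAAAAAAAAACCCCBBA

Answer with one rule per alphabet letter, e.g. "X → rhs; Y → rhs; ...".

A->BBA, B->CC, C->AA

  step 3 ⇒ step 4: CCCCBBACCCCBBACCCCBBACCCCBBACCCCBBACCCCBBA ⇒ AA·AA·AA·AA·CC·CC·BBA·AA·AA·AA·AA·CC·CC·BBA·AA·AA·AA·AA·CC·CC·BBA·AA·AA·AA·AA·CC·CC·BBA·AA·AA·AA·AA·CC·CC·BBA·AA·AA·AA·AA·CC·CC·BBA
    A ↦ BBA
    B ↦ CC
    C ↦ AA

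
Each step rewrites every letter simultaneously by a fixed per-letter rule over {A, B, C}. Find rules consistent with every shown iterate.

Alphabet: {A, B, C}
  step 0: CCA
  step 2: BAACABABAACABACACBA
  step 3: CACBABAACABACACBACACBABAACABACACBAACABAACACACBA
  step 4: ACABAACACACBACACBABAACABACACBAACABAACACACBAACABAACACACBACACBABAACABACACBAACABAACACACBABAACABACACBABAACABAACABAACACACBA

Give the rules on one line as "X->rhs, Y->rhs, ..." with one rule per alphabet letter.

A->BA, B->CAC, C->ACA

  step 3 ⇒ step 4: CACBABAACABACACBACACBABAACABACACBAACABAACACACBA ⇒ ACA·BA·ACA·CAC·BA·CAC·BA·BA·ACA·BA·CAC·BA·ACA·BA·ACA·CAC·BA·ACA·BA·ACA·CAC·BA·CAC·BA·BA·ACA·BA·CAC·BA·ACA·BA·ACA·CAC·BA·BA·ACA·BA·CAC·BA·BA·ACA·BA·ACA·BA·ACA·CAC·BA
    A ↦ BA
    B ↦ CAC
    C ↦ ACA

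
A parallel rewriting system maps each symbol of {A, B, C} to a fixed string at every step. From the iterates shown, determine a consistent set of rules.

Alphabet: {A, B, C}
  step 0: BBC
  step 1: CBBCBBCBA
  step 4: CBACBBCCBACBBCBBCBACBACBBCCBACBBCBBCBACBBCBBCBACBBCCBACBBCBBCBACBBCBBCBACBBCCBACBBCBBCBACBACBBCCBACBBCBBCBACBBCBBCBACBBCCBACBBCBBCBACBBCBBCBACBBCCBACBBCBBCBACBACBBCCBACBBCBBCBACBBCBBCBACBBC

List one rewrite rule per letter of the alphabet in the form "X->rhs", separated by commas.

  step 0 ⇒ step 1: BBC ⇒ CBB·CBB·CBA
    B ↦ CBB
    C ↦ CBA
    A ↦ C  (constrained at step 1)

A->C, B->CBB, C->CBA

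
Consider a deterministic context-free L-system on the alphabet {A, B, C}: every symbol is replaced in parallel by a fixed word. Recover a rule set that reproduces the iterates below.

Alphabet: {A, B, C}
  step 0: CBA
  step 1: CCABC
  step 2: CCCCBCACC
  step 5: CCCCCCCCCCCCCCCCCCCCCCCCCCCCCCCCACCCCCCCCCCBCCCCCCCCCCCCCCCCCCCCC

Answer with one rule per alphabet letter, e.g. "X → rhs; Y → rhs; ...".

A->BC, B->A, C->CC

  step 1 ⇒ step 2: CCABC ⇒ CC·CC·BC·A·CC
    A ↦ BC
    B ↦ A
    C ↦ CC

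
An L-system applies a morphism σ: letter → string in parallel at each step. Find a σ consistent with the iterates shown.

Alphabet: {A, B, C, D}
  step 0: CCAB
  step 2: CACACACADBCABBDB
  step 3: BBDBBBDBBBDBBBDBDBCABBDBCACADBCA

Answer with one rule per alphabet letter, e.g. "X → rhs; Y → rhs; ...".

  step 2 ⇒ step 3: CACACACADBCABBDB ⇒ BB·DB·BB·DB·BB·DB·BB·DB·DB·CA·BB·DB·CA·CA·DB·CA
    A ↦ DB
    B ↦ CA
    C ↦ BB
    D ↦ DB

A->DB, B->CA, C->BB, D->DB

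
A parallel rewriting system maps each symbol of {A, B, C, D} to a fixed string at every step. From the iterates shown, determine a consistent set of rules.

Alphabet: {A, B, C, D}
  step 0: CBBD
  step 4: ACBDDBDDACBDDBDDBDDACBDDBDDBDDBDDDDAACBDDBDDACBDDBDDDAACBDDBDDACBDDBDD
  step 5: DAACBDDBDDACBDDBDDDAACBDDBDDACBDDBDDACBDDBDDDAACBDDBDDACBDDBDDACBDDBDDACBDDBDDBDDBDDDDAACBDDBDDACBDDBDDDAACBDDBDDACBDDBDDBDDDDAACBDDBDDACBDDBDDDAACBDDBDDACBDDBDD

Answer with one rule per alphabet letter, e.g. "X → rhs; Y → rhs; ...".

  step 4 ⇒ step 5: ACBDDBDDACBDDBDDBDDACBDDBDDBDDBDDDDAACBDDBDDACBDDBDDDAACBDDBDDACBDDBDD ⇒ D·A·AC·BDD·BDD·AC·BDD·BDD·D·A·AC·BDD·BDD·AC·BDD·BDD·AC·BDD·BDD·D·A·AC·BDD·BDD·AC·BDD·BDD·AC·BDD·BDD·AC·BDD·BDD·BDD·BDD·D·D·A·AC·BDD·BDD·AC·BDD·BDD·D·A·AC·BDD·BDD·AC·BDD·BDD·BDD·D·D·A·AC·BDD·BDD·AC·BDD·BDD·D·A·AC·BDD·BDD·AC·BDD·BDD
    A ↦ D
    B ↦ AC
    C ↦ A
    D ↦ BDD

A->D, B->AC, C->A, D->BDD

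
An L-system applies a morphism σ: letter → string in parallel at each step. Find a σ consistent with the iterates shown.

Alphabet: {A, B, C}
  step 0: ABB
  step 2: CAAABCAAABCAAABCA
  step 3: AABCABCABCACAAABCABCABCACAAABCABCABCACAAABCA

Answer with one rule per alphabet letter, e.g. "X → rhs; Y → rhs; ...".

A->BCA, B->CA, C->AA

  step 2 ⇒ step 3: CAAABCAAABCAAABCA ⇒ AA·BCA·BCA·BCA·CA·AA·BCA·BCA·BCA·CA·AA·BCA·BCA·BCA·CA·AA·BCA
    A ↦ BCA
    B ↦ CA
    C ↦ AA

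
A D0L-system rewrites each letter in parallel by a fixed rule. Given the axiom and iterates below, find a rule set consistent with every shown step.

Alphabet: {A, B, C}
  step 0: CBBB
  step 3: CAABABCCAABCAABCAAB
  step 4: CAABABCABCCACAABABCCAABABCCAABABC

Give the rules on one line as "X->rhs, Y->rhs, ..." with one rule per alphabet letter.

  step 3 ⇒ step 4: CAABABCCAABCAABCAAB ⇒ CA·AB·AB·C·AB·C·CA·CA·AB·AB·C·CA·AB·AB·C·CA·AB·AB·C
    A ↦ AB
    B ↦ C
    C ↦ CA

A->AB, B->C, C->CA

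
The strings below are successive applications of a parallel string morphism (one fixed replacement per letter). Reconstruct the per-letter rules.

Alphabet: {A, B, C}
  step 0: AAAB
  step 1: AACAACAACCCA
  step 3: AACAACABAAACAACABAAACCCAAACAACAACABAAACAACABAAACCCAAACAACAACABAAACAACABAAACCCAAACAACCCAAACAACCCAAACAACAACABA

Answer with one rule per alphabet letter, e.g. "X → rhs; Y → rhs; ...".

A->AAC, B->CCA, C->ABA

  step 0 ⇒ step 1: AAAB ⇒ AAC·AAC·AAC·CCA
    A ↦ AAC
    B ↦ CCA
    C ↦ ABA  (constrained at step 1)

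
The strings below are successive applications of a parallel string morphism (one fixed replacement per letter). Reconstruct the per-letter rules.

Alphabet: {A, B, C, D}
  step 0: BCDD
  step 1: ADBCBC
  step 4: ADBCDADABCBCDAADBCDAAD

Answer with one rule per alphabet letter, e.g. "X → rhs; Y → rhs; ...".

A->DA, B->A, C->D, D->BC

  step 0 ⇒ step 1: BCDD ⇒ A·D·BC·BC
    B ↦ A
    C ↦ D
    D ↦ BC
    A ↦ DA  (constrained at step 1)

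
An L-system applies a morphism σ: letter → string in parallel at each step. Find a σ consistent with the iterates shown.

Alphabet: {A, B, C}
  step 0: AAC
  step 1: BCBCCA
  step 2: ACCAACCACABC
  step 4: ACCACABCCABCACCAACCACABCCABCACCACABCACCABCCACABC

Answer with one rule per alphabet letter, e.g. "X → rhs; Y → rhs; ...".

A->BC, B->AC, C->CA

  step 1 ⇒ step 2: BCBCCA ⇒ AC·CA·AC·CA·CA·BC
    A ↦ BC
    B ↦ AC
    C ↦ CA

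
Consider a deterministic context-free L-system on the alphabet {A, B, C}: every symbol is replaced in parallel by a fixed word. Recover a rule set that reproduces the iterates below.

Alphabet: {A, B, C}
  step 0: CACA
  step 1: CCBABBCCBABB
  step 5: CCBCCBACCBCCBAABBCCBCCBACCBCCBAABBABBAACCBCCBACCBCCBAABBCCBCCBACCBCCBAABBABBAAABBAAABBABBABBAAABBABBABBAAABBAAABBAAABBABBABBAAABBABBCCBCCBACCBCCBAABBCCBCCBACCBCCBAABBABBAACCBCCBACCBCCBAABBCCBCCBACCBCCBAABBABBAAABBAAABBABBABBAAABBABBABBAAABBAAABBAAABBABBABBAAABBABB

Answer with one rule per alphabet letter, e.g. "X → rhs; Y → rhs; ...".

A->ABB, B->A, C->CCB

  step 0 ⇒ step 1: CACA ⇒ CCB·ABB·CCB·ABB
    A ↦ ABB
    C ↦ CCB
    B ↦ A  (constrained at step 1)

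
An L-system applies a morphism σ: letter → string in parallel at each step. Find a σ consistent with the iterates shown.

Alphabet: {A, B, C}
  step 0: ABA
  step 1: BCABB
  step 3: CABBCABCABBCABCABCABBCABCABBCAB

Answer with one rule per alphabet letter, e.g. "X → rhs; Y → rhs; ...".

  step 0 ⇒ step 1: ABA ⇒ B·CAB·B
    A ↦ B
    B ↦ CAB
    C ↦ CAB  (constrained at step 1)

A->B, B->CAB, C->CAB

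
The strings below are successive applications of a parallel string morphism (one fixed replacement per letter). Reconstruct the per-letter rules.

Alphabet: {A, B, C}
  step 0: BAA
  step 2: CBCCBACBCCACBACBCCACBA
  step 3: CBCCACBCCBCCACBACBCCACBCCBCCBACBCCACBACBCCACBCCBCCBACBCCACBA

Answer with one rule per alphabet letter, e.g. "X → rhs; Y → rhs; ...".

A->CBA, B->CA, C->CBC

  step 2 ⇒ step 3: CBCCBACBCCACBACBCCACBA ⇒ CBC·CA·CBC·CBC·CA·CBA·CBC·CA·CBC·CBC·CBA·CBC·CA·CBA·CBC·CA·CBC·CBC·CBA·CBC·CA·CBA
    A ↦ CBA
    B ↦ CA
    C ↦ CBC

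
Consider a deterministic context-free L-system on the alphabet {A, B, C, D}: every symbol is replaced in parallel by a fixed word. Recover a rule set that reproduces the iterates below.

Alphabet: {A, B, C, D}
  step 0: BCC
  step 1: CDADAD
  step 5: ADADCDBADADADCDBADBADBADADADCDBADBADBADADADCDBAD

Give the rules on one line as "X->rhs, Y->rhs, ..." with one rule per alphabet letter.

A->B, B->CD, C->AD, D->AD

  step 0 ⇒ step 1: BCC ⇒ CD·AD·AD
    B ↦ CD
    C ↦ AD
    A ↦ B  (constrained at step 1)
    D ↦ AD  (constrained at step 1)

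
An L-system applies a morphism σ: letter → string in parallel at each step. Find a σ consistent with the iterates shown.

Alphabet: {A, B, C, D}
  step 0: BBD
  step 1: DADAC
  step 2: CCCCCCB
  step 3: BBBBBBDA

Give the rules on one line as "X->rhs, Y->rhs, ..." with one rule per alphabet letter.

  step 2 ⇒ step 3: CCCCCCB ⇒ B·B·B·B·B·B·DA
    B ↦ DA
    C ↦ B
  step 1 ⇒ step 2: DADAC ⇒ C·CC·C·CC·B
    A ↦ CC
  step 0 ⇒ step 1: BBD ⇒ DA·DA·C
    D ↦ C

A->CC, B->DA, C->B, D->C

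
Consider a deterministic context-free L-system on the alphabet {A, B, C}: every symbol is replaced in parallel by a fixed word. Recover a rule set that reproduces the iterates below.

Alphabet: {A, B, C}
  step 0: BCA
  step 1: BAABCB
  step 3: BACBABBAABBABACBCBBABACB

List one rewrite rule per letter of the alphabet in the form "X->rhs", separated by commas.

  step 0 ⇒ step 1: BCA ⇒ BA·AB·CB
    A ↦ CB
    B ↦ BA
    C ↦ AB

A->CB, B->BA, C->AB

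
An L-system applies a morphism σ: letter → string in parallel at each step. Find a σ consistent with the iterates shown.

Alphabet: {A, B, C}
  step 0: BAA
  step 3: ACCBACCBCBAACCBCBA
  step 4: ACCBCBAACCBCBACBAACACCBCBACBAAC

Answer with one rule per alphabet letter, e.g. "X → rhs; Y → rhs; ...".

  step 3 ⇒ step 4: ACCBACCBCBAACCBCBA ⇒ AC·CB·CB·A·AC·CB·CB·A·CB·A·AC·AC·CB·CB·A·CB·A·AC
    A ↦ AC
    B ↦ A
    C ↦ CB

A->AC, B->A, C->CB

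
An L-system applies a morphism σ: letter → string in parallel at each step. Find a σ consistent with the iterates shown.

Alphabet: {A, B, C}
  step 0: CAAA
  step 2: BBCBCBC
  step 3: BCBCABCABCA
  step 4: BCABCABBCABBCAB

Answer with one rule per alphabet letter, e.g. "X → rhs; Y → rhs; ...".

  step 3 ⇒ step 4: BCBCABCABCA ⇒ BC·A·BC·A·B·BC·A·B·BC·A·B
    A ↦ B
    B ↦ BC
    C ↦ A

A->B, B->BC, C->A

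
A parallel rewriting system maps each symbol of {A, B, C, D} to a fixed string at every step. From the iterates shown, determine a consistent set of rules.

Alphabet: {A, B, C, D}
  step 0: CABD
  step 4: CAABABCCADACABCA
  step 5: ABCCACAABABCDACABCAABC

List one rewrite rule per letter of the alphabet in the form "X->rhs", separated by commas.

A->C, B->A, C->AB, D->DA

  step 4 ⇒ step 5: CAABABCCADACABCA ⇒ AB·C·C·A·C·A·AB·AB·C·DA·C·AB·C·A·AB·C
    A ↦ C
    B ↦ A
    C ↦ AB
    D ↦ DA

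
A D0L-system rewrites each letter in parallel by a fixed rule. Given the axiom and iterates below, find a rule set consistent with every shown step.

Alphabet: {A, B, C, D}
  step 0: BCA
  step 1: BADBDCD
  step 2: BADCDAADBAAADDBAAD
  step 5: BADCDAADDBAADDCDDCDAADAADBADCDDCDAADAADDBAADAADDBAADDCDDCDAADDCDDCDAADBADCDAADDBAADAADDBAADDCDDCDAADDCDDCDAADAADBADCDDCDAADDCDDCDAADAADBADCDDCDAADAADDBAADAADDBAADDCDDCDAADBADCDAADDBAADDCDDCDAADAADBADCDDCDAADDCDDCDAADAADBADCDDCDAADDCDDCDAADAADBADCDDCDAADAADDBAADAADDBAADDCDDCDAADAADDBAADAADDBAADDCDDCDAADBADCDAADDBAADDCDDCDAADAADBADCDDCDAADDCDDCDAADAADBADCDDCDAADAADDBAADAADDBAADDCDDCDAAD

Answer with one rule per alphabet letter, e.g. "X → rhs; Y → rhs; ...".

  step 1 ⇒ step 2: BADBDCD ⇒ BA·DCD·AAD·BA·AAD·DB·AAD
    A ↦ DCD
    B ↦ BA
    C ↦ DB
    D ↦ AAD

A->DCD, B->BA, C->DB, D->AAD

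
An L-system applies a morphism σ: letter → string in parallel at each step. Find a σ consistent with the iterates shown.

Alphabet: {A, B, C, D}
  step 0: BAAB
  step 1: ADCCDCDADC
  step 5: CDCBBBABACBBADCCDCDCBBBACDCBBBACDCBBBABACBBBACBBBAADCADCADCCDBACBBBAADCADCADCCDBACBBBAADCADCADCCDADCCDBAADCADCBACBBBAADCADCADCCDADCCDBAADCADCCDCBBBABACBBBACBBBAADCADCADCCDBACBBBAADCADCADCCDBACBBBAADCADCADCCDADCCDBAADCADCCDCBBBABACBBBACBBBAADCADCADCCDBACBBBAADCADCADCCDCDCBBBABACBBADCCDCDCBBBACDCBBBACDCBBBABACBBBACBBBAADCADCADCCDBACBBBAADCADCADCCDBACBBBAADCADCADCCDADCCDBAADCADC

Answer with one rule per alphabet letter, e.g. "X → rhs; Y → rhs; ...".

  step 0 ⇒ step 1: BAAB ⇒ ADC·CD·CD·ADC
    A ↦ CD
    B ↦ ADC
    C ↦ BA  (constrained at step 1)
    D ↦ CBB  (constrained at step 1)

A->CD, B->ADC, C->BA, D->CBB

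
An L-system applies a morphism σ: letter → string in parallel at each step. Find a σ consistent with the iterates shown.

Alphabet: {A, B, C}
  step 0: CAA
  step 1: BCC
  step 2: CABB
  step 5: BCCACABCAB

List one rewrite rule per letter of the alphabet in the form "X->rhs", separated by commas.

A->C, B->CA, C->B

  step 1 ⇒ step 2: BCC ⇒ CA·B·B
    B ↦ CA
    C ↦ B
  step 0 ⇒ step 1: CAA ⇒ B·C·C
    A ↦ C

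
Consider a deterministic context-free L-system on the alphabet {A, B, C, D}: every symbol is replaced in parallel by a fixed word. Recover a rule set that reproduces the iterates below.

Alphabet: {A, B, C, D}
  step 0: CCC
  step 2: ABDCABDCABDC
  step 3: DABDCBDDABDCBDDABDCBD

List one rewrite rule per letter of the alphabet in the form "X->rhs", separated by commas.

A->D, B->AB, C->BD, D->DC

  step 2 ⇒ step 3: ABDCABDCABDC ⇒ D·AB·DC·BD·D·AB·DC·BD·D·AB·DC·BD
    A ↦ D
    B ↦ AB
    C ↦ BD
    D ↦ DC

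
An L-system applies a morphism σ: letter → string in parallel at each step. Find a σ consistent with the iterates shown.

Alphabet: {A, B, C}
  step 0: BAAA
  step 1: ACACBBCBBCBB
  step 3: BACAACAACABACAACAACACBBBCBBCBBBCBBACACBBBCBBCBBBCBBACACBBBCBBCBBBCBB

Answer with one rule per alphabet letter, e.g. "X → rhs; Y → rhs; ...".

A->CBB, B->ACA, C->B

  step 0 ⇒ step 1: BAAA ⇒ ACA·CBB·CBB·CBB
    A ↦ CBB
    B ↦ ACA
    C ↦ B  (constrained at step 1)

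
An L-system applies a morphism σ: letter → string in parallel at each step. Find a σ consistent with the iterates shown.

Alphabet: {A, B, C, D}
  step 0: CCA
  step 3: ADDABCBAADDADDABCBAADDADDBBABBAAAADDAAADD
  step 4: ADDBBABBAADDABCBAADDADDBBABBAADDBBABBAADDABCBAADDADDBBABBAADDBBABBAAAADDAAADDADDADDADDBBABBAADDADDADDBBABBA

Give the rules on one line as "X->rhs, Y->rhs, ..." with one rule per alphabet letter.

A->ADD, B->A, C->BCB, D->BBA

  step 3 ⇒ step 4: ADDABCBAADDADDABCBAADDADDBBABBAAAADDAAADD ⇒ ADD·BBA·BBA·ADD·A·BCB·A·ADD·ADD·BBA·BBA·ADD·BBA·BBA·ADD·A·BCB·A·ADD·ADD·BBA·BBA·ADD·BBA·BBA·A·A·ADD·A·A·ADD·ADD·ADD·ADD·BBA·BBA·ADD·ADD·ADD·BBA·BBA
    A ↦ ADD
    B ↦ A
    C ↦ BCB
    D ↦ BBA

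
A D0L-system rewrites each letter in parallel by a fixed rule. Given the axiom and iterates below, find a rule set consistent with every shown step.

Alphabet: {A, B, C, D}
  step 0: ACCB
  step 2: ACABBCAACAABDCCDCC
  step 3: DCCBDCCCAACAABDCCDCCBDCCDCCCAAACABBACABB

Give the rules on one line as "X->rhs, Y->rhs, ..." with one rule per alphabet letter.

A->DCC, B->CAA, C->B, D->ACA

  step 2 ⇒ step 3: ACABBCAACAABDCCDCC ⇒ DCC·B·DCC·CAA·CAA·B·DCC·DCC·B·DCC·DCC·CAA·ACA·B·B·ACA·B·B
    A ↦ DCC
    B ↦ CAA
    C ↦ B
    D ↦ ACA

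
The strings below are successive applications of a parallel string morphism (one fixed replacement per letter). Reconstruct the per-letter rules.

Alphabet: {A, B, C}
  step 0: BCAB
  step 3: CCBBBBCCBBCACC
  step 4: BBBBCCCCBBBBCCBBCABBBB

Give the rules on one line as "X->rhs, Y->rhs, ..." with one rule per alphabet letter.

A->CA, B->C, C->BB

  step 3 ⇒ step 4: CCBBBBCCBBCACC ⇒ BB·BB·C·C·C·C·BB·BB·C·C·BB·CA·BB·BB
    A ↦ CA
    B ↦ C
    C ↦ BB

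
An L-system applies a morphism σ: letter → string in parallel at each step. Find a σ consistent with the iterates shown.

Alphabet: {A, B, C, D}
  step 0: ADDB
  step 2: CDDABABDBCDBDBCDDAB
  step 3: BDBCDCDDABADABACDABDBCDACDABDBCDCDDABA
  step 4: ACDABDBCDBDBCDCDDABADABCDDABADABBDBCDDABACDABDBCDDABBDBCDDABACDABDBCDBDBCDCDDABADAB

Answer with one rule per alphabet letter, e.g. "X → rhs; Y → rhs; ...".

  step 3 ⇒ step 4: BDBCDCDDABADABACDABDBCDACDABDBCDCDDABA ⇒ A·CD·A·BDB·CD·BDB·CD·CD·DAB·A·DAB·CD·DAB·A·DAB·BDB·CD·DAB·A·CD·A·BDB·CD·DAB·BDB·CD·DAB·A·CD·A·BDB·CD·BDB·CD·CD·DAB·A·DAB
    A ↦ DAB
    B ↦ A
    C ↦ BDB
    D ↦ CD

A->DAB, B->A, C->BDB, D->CD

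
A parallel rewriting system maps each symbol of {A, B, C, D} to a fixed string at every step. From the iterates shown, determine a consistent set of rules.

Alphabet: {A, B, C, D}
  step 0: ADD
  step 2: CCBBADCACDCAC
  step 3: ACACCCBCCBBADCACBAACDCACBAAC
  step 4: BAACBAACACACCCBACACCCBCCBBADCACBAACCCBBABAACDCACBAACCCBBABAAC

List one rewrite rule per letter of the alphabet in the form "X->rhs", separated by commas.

A->BA, B->CCB, C->AC, D->DC

  step 3 ⇒ step 4: ACACCCBCCBBADCACBAACDCACBAAC ⇒ BA·AC·BA·AC·AC·AC·CCB·AC·AC·CCB·CCB·BA·DC·AC·BA·AC·CCB·BA·BA·AC·DC·AC·BA·AC·CCB·BA·BA·AC
    A ↦ BA
    B ↦ CCB
    C ↦ AC
    D ↦ DC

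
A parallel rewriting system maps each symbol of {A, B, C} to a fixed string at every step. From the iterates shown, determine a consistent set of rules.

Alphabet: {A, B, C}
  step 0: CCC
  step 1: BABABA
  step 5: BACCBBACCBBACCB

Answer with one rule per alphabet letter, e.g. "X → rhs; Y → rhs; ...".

A->B, B->C, C->BA

  step 0 ⇒ step 1: CCC ⇒ BA·BA·BA
    C ↦ BA
    A ↦ B  (constrained at step 1)
    B ↦ C  (constrained at step 1)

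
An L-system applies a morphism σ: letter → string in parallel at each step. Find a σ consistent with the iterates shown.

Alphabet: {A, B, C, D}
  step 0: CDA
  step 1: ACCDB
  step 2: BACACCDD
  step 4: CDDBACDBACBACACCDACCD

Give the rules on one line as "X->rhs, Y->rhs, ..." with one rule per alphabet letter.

  step 1 ⇒ step 2: ACCDB ⇒ B·AC·AC·CD·D
    A ↦ B
    B ↦ D
    C ↦ AC
    D ↦ CD

A->B, B->D, C->AC, D->CD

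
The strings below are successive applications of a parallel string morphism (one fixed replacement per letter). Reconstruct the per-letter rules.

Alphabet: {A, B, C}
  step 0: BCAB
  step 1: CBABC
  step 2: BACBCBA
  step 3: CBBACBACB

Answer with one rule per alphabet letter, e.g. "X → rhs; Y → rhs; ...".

A->B, B->C, C->BA

  step 2 ⇒ step 3: BACBCBA ⇒ C·B·BA·C·BA·C·B
    A ↦ B
    B ↦ C
    C ↦ BA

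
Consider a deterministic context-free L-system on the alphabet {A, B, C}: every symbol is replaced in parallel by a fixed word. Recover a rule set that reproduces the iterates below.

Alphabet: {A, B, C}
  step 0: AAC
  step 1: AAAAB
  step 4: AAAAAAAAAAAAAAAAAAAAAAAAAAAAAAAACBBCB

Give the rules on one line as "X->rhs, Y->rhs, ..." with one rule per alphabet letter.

A->AA, B->CB, C->B

  step 0 ⇒ step 1: AAC ⇒ AA·AA·B
    A ↦ AA
    C ↦ B
    B ↦ CB  (constrained at step 1)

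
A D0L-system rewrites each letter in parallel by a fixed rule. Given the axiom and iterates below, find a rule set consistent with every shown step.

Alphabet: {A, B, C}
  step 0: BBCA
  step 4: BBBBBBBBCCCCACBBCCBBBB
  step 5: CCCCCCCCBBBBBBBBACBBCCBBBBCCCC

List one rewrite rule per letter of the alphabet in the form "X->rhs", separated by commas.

  step 4 ⇒ step 5: BBBBBBBBCCCCACBBCCBBBB ⇒ C·C·C·C·C·C·C·C·BB·BB·BB·BB·AC·BB·C·C·BB·BB·C·C·C·C
    A ↦ AC
    B ↦ C
    C ↦ BB

A->AC, B->C, C->BB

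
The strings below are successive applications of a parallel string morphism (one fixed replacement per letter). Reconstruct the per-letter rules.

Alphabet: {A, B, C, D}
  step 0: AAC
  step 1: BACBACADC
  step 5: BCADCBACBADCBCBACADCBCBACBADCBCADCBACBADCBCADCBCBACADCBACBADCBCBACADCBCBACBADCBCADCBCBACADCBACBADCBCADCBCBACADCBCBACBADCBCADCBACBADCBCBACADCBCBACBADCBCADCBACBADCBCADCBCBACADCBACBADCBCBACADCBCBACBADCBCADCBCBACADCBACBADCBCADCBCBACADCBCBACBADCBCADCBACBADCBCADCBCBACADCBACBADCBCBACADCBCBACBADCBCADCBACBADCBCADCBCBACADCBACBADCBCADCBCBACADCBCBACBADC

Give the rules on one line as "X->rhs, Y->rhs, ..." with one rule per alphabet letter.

  step 0 ⇒ step 1: AAC ⇒ BAC·BAC·ADC
    A ↦ BAC
    C ↦ ADC
    B ↦ BC  (constrained at step 1)
    D ↦ B  (constrained at step 1)

A->BAC, B->BC, C->ADC, D->B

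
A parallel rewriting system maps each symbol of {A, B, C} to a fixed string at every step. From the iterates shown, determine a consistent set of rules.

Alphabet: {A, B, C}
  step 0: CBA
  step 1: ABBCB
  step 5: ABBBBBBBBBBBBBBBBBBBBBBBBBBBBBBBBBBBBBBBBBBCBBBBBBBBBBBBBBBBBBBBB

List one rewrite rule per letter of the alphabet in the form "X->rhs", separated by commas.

  step 0 ⇒ step 1: CBA ⇒ A·BB·CB
    A ↦ CB
    B ↦ BB
    C ↦ A

A->CB, B->BB, C->A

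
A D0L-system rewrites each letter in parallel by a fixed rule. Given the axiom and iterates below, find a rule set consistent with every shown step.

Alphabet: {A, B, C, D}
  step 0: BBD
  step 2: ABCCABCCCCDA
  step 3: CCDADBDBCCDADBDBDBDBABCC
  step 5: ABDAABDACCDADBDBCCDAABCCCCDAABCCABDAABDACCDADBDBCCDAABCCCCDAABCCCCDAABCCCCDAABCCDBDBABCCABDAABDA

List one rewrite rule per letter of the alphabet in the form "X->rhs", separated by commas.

  step 2 ⇒ step 3: ABCCABCCCCDA ⇒ CC·DA·DB·DB·CC·DA·DB·DB·DB·DB·AB·CC
    A ↦ CC
    B ↦ DA
    C ↦ DB
    D ↦ AB

A->CC, B->DA, C->DB, D->AB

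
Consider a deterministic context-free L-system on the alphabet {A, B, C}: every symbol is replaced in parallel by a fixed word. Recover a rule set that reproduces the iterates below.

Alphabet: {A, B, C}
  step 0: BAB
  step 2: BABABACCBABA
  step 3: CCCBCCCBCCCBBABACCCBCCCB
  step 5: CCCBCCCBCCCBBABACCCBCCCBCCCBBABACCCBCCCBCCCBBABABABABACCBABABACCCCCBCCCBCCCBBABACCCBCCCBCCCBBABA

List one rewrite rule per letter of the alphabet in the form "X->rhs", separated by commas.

A->CB, B->CC, C->BA

  step 2 ⇒ step 3: BABABACCBABA ⇒ CC·CB·CC·CB·CC·CB·BA·BA·CC·CB·CC·CB
    A ↦ CB
    B ↦ CC
    C ↦ BA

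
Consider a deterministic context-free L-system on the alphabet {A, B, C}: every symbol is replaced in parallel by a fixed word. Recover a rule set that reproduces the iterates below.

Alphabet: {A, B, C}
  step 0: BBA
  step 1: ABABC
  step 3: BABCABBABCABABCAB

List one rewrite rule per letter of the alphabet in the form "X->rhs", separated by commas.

  step 0 ⇒ step 1: BBA ⇒ AB·AB·C
    A ↦ C
    B ↦ AB
    C ↦ BAB  (constrained at step 1)

A->C, B->AB, C->BAB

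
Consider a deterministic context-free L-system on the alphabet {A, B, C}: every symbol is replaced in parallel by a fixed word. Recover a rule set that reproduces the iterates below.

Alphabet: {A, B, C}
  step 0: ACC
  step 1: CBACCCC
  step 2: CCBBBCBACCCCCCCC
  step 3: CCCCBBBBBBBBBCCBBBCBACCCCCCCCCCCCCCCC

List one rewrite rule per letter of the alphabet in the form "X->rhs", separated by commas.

  step 2 ⇒ step 3: CCBBBCBACCCCCCCC ⇒ CC·CC·BBB·BBB·BBB·CC·BBB·CBA·CC·CC·CC·CC·CC·CC·CC·CC
    A ↦ CBA
    B ↦ BBB
    C ↦ CC

A->CBA, B->BBB, C->CC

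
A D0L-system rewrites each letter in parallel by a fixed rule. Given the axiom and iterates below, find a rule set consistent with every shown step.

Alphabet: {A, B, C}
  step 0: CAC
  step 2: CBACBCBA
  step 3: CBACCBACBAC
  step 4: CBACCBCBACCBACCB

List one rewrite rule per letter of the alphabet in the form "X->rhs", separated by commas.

A->C, B->A, C->CB

  step 3 ⇒ step 4: CBACCBACBAC ⇒ CB·A·C·CB·CB·A·C·CB·A·C·CB
    A ↦ C
    B ↦ A
    C ↦ CB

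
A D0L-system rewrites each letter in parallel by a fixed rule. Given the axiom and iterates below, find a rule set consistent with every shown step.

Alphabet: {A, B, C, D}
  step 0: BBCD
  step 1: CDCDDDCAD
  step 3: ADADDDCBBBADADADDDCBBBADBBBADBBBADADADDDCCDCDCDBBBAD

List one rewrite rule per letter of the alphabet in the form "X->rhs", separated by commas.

A->BBB, B->CD, C->DDC, D->AD

  step 0 ⇒ step 1: BBCD ⇒ CD·CD·DDC·AD
    B ↦ CD
    C ↦ DDC
    D ↦ AD
    A ↦ BBB  (constrained at step 1)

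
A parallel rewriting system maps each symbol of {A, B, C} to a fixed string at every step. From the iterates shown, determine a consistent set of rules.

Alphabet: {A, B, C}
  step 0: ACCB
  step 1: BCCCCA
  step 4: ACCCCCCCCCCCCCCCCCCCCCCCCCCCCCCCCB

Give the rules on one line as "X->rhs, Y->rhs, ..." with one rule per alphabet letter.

  step 0 ⇒ step 1: ACCB ⇒ B·CC·CC·A
    A ↦ B
    B ↦ A
    C ↦ CC

A->B, B->A, C->CC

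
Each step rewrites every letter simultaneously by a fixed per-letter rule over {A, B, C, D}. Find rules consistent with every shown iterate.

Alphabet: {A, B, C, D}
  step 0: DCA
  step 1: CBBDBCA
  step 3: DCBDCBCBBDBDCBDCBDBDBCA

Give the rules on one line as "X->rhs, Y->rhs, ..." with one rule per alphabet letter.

  step 0 ⇒ step 1: DCA ⇒ CB·BDB·CA
    A ↦ CA
    C ↦ BDB
    D ↦ CB
    B ↦ D  (constrained at step 1)

A->CA, B->D, C->BDB, D->CB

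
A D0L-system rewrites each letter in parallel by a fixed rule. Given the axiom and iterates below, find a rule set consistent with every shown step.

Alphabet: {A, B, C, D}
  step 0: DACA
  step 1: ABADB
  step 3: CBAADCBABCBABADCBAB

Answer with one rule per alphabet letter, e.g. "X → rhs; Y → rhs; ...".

A->B, B->CBA, C->AD, D->A

  step 0 ⇒ step 1: DACA ⇒ A·B·AD·B
    A ↦ B
    C ↦ AD
    D ↦ A
    B ↦ CBA  (constrained at step 1)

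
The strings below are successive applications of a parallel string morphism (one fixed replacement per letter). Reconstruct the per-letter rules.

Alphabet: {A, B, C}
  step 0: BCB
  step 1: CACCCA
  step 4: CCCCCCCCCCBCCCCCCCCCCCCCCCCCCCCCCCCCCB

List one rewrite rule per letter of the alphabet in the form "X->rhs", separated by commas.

A->B, B->CA, C->CC

  step 0 ⇒ step 1: BCB ⇒ CA·CC·CA
    B ↦ CA
    C ↦ CC
    A ↦ B  (constrained at step 1)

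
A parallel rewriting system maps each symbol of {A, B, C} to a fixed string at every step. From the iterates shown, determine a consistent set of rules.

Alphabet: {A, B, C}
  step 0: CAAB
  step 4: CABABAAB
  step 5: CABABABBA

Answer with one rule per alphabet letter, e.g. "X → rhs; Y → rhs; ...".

  step 4 ⇒ step 5: CABABAAB ⇒ CA·B·A·B·A·B·B·A
    A ↦ B
    B ↦ A
    C ↦ CA

A->B, B->A, C->CA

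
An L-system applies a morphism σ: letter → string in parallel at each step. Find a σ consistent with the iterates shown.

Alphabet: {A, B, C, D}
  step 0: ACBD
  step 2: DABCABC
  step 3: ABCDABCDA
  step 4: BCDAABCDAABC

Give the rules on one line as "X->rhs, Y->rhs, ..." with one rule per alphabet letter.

  step 3 ⇒ step 4: ABCDABCDA ⇒ BC·D·A·A·BC·D·A·A·BC
    A ↦ BC
    B ↦ D
    C ↦ A
    D ↦ A

A->BC, B->D, C->A, D->A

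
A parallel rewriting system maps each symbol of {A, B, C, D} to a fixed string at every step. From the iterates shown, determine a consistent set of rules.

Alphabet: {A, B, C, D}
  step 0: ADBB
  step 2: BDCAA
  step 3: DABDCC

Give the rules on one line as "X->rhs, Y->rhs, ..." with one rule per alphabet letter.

A->C, B->D, C->BD, D->A

  step 2 ⇒ step 3: BDCAA ⇒ D·A·BD·C·C
    A ↦ C
    B ↦ D
    C ↦ BD
    D ↦ A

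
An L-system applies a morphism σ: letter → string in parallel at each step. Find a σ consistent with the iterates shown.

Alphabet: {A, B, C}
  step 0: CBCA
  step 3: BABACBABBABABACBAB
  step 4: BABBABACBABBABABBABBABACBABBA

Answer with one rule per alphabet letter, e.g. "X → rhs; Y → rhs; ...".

A->B, B->BA, C->AC

  step 3 ⇒ step 4: BABACBABBABABACBAB ⇒ BA·B·BA·B·AC·BA·B·BA·BA·B·BA·B·BA·B·AC·BA·B·BA
    A ↦ B
    B ↦ BA
    C ↦ AC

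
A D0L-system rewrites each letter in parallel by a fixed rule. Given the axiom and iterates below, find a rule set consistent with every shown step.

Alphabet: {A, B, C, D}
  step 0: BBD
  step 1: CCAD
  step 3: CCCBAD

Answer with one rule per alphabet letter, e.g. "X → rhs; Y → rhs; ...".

A->B, B->C, C->B, D->AD

  step 0 ⇒ step 1: BBD ⇒ C·C·AD
    B ↦ C
    D ↦ AD
    A ↦ B  (constrained at step 1)
    C ↦ B  (constrained at step 1)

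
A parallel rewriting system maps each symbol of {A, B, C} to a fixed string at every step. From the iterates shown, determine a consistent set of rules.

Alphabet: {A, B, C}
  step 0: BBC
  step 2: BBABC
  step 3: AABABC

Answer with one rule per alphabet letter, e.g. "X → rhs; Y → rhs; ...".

  step 2 ⇒ step 3: BBABC ⇒ A·A·B·A·BC
    A ↦ B
    B ↦ A
    C ↦ BC

A->B, B->A, C->BC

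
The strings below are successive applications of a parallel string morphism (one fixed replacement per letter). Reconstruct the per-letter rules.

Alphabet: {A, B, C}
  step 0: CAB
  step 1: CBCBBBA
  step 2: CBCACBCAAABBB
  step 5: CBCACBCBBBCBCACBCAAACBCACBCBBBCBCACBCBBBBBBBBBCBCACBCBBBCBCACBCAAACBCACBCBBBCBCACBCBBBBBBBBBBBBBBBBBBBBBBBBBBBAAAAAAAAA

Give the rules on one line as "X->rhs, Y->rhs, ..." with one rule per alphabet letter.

A->BBB, B->A, C->CBC

  step 1 ⇒ step 2: CBCBBBA ⇒ CBC·A·CBC·A·A·A·BBB
    A ↦ BBB
    B ↦ A
    C ↦ CBC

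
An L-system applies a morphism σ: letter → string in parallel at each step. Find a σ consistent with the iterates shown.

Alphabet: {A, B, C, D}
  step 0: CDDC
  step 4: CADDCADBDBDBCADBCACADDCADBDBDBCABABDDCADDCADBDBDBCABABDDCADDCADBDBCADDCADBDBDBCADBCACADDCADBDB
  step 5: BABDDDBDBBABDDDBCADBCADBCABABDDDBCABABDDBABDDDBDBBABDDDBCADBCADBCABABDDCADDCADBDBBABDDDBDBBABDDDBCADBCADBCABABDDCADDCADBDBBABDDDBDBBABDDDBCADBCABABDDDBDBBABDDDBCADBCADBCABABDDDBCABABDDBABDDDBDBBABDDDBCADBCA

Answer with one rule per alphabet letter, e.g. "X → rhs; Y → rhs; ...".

A->DD, B->CA, C->BAB, D->DB

  step 4 ⇒ step 5: CADDCADBDBDBCADBCACADDCADBDBDBCABABDDCADDCADBDBDBCABABDDCADDCADBDBCADDCADBDBDBCADBCACADDCADBDB ⇒ BAB·DD·DB·DB·BAB·DD·DB·CA·DB·CA·DB·CA·BAB·DD·DB·CA·BAB·DD·BAB·DD·DB·DB·BAB·DD·DB·CA·DB·CA·DB·CA·BAB·DD·CA·DD·CA·DB·DB·BAB·DD·DB·DB·BAB·DD·DB·CA·DB·CA·DB·CA·BAB·DD·CA·DD·CA·DB·DB·BAB·DD·DB·DB·BAB·DD·DB·CA·DB·CA·BAB·DD·DB·DB·BAB·DD·DB·CA·DB·CA·DB·CA·BAB·DD·DB·CA·BAB·DD·BAB·DD·DB·DB·BAB·DD·DB·CA·DB·CA
    A ↦ DD
    B ↦ CA
    C ↦ BAB
    D ↦ DB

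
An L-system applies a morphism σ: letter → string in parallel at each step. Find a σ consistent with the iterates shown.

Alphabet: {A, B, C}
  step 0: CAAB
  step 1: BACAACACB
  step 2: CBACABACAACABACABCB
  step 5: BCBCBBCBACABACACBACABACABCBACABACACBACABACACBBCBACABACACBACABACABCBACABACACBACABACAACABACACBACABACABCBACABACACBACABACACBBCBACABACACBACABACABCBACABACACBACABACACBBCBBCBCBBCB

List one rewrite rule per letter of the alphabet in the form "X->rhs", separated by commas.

A->ACA, B->CB, C->B

  step 1 ⇒ step 2: BACAACACB ⇒ CB·ACA·B·ACA·ACA·B·ACA·B·CB
    A ↦ ACA
    B ↦ CB
    C ↦ B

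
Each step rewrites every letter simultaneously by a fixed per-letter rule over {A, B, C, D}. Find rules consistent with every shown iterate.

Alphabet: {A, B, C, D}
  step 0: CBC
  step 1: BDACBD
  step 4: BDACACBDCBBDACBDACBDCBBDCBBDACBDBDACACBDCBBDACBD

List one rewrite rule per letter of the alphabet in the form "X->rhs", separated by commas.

A->CB, B->AC, C->BD, D->BD

  step 0 ⇒ step 1: CBC ⇒ BD·AC·BD
    B ↦ AC
    C ↦ BD
    A ↦ CB  (constrained at step 1)
    D ↦ BD  (constrained at step 1)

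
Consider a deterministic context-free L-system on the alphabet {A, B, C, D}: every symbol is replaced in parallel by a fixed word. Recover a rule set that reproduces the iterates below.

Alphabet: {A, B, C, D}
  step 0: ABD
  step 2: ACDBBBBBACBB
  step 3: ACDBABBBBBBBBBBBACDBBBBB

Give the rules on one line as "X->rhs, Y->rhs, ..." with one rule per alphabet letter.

A->AC, B->BB, C->DB, D->AB

  step 2 ⇒ step 3: ACDBBBBBACBB ⇒ AC·DB·AB·BB·BB·BB·BB·BB·AC·DB·BB·BB
    A ↦ AC
    B ↦ BB
    C ↦ DB
    D ↦ AB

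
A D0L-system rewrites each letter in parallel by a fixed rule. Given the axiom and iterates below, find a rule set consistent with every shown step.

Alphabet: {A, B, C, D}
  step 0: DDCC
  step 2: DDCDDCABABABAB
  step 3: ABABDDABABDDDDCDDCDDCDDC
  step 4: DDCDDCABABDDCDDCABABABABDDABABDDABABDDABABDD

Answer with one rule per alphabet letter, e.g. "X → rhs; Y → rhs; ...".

A->DD, B->C, C->DD, D->AB

  step 3 ⇒ step 4: ABABDDABABDDDDCDDCDDCDDC ⇒ DD·C·DD·C·AB·AB·DD·C·DD·C·AB·AB·AB·AB·DD·AB·AB·DD·AB·AB·DD·AB·AB·DD
    A ↦ DD
    B ↦ C
    C ↦ DD
    D ↦ AB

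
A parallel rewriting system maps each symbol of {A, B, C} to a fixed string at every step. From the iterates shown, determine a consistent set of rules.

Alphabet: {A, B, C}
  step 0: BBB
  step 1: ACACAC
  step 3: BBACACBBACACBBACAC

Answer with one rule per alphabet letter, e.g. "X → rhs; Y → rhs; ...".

A->C, B->AC, C->BB

  step 0 ⇒ step 1: BBB ⇒ AC·AC·AC
    B ↦ AC
    A ↦ C  (constrained at step 1)
    C ↦ BB  (constrained at step 1)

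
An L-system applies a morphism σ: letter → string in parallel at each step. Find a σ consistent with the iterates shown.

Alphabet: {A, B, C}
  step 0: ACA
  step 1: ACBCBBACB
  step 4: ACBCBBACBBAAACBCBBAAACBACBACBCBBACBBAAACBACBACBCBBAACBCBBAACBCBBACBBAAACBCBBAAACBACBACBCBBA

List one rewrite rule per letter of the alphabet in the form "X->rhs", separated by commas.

A->ACB, B->A, C->CBB

  step 0 ⇒ step 1: ACA ⇒ ACB·CBB·ACB
    A ↦ ACB
    C ↦ CBB
    B ↦ A  (constrained at step 1)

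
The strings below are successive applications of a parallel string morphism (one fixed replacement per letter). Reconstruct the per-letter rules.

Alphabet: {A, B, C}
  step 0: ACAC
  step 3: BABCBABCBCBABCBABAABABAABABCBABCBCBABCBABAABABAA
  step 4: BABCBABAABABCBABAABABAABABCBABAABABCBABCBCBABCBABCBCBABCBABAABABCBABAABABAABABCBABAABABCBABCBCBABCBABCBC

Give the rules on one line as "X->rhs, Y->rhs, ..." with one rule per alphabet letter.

A->BC, B->BA, C->BAA

  step 3 ⇒ step 4: BABCBABCBCBABCBABAABABAABABCBABCBCBABCBABAABABAA ⇒ BA·BC·BA·BAA·BA·BC·BA·BAA·BA·BAA·BA·BC·BA·BAA·BA·BC·BA·BC·BC·BA·BC·BA·BC·BC·BA·BC·BA·BAA·BA·BC·BA·BAA·BA·BAA·BA·BC·BA·BAA·BA·BC·BA·BC·BC·BA·BC·BA·BC·BC
    A ↦ BC
    B ↦ BA
    C ↦ BAA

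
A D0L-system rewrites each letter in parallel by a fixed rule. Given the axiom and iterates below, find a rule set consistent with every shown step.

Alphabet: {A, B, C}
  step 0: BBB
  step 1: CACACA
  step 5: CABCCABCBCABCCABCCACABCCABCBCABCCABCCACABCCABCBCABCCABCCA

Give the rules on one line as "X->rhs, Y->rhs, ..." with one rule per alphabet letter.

  step 0 ⇒ step 1: BBB ⇒ CA·CA·CA
    B ↦ CA
    A ↦ B  (constrained at step 1)
    C ↦ BC  (constrained at step 1)

A->B, B->CA, C->BC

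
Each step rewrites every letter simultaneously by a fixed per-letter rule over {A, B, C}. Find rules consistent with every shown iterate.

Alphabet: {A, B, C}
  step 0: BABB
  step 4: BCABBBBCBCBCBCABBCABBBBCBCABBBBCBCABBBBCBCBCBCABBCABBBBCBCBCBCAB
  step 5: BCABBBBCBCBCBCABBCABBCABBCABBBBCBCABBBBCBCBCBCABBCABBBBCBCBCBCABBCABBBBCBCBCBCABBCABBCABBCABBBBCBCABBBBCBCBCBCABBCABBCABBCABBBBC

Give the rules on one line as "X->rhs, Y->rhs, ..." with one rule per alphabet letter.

  step 4 ⇒ step 5: BCABBBBCBCBCBCABBCABBBBCBCABBBBCBCABBBBCBCBCBCABBCABBBBCBCBCBCAB ⇒ BC·AB·BB·BC·BC·BC·BC·AB·BC·AB·BC·AB·BC·AB·BB·BC·BC·AB·BB·BC·BC·BC·BC·AB·BC·AB·BB·BC·BC·BC·BC·AB·BC·AB·BB·BC·BC·BC·BC·AB·BC·AB·BC·AB·BC·AB·BB·BC·BC·AB·BB·BC·BC·BC·BC·AB·BC·AB·BC·AB·BC·AB·BB·BC
    A ↦ BB
    B ↦ BC
    C ↦ AB

A->BB, B->BC, C->AB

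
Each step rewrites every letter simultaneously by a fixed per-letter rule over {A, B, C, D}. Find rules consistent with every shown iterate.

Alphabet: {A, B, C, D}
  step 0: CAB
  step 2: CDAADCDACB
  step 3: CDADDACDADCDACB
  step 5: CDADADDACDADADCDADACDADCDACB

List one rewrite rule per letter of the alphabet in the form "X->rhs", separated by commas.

  step 2 ⇒ step 3: CDAADCDACB ⇒ CD·A·D·D·A·CD·A·D·CD·ACB
    A ↦ D
    B ↦ ACB
    C ↦ CD
    D ↦ A

A->D, B->ACB, C->CD, D->A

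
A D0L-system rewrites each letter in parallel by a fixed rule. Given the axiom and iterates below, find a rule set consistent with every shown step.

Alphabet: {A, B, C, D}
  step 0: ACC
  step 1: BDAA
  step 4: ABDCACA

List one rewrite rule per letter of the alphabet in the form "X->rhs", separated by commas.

  step 0 ⇒ step 1: ACC ⇒ BD·A·A
    A ↦ BD
    C ↦ A
    B ↦ D  (constrained at step 1)
    D ↦ C  (constrained at step 1)

A->BD, B->D, C->A, D->C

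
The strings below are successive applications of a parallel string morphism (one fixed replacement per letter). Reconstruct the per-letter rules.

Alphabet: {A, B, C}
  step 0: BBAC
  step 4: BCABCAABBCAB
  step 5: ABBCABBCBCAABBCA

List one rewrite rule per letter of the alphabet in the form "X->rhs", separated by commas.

  step 4 ⇒ step 5: BCABCAABBCAB ⇒ A·B·BC·A·B·BC·BC·A·A·B·BC·A
    A ↦ BC
    B ↦ A
    C ↦ B

A->BC, B->A, C->B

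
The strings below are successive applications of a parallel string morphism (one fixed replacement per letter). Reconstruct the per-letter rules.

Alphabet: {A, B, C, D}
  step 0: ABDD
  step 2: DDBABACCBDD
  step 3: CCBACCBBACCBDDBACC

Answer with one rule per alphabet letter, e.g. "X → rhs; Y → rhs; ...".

A->CCB, B->BA, C->D, D->C

  step 2 ⇒ step 3: DDBABACCBDD ⇒ C·C·BA·CCB·BA·CCB·D·D·BA·C·C
    A ↦ CCB
    B ↦ BA
    C ↦ D
    D ↦ C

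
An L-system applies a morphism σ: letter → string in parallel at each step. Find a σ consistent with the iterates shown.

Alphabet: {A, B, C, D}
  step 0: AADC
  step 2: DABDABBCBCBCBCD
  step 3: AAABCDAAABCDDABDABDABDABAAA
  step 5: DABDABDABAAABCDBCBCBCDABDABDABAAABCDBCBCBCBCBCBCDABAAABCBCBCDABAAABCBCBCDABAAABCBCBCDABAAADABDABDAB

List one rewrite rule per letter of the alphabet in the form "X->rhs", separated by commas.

  step 2 ⇒ step 3: DABDABBCBCBCBCD ⇒ AAA·BC·D·AAA·BC·D·D·AB·D·AB·D·AB·D·AB·AAA
    A ↦ BC
    B ↦ D
    C ↦ AB
    D ↦ AAA

A->BC, B->D, C->AB, D->AAA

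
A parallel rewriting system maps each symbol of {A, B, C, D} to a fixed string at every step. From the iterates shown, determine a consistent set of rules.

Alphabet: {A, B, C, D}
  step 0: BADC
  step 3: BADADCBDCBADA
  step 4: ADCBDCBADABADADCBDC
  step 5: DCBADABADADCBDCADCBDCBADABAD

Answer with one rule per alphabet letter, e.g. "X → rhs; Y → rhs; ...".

A->DC, B->A, C->AD, D->B

  step 4 ⇒ step 5: ADCBDCBADABADADCBDC ⇒ DC·B·AD·A·B·AD·A·DC·B·DC·A·DC·B·DC·B·AD·A·B·AD
    A ↦ DC
    B ↦ A
    C ↦ AD
    D ↦ B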